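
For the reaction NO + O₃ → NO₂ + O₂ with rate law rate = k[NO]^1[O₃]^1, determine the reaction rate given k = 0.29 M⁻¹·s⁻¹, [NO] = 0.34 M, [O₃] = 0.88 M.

0.08677 M/s

Step 1: The rate law is rate = k[NO]^1[O₃]^1
Step 2: Substitute: rate = 0.29 × (0.34)^1 × (0.88)^1
Step 3: rate = 0.29 × 0.34 × 0.88 = 0.086768 M/s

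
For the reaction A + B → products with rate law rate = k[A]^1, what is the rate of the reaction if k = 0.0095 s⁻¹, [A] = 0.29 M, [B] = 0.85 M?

0.002755 M/s

Step 1: The rate law is rate = k[A]^1
Step 2: Note that the rate does not depend on [B] (zero order in B).
Step 3: rate = 0.0095 × (0.29)^1 = 0.002755 M/s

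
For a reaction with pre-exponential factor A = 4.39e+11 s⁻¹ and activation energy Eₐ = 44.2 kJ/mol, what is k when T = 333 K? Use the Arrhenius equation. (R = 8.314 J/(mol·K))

5.12e+04 s⁻¹

Step 1: Use the Arrhenius equation: k = A × exp(-Eₐ/RT)
Step 2: Convert Eₐ to J/mol: 44.2 kJ/mol = 44200 J/mol
Step 3: Calculate the exponent: -Eₐ/(RT) = -44200/(8.314 × 333) = -15.96497
Step 4: k = 4.39e+11 × exp(-15.96497)
Step 5: k = 4.39e+11 × 1.16547e-07 = 5.1164e+04 s⁻¹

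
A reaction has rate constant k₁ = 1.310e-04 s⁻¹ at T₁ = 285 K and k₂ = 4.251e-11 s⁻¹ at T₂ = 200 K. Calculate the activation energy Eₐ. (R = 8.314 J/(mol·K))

83.3 kJ/mol

Step 1: Use the two-temperature Arrhenius form: ln(k₂/k₁) = -Eₐ/R × (1/T₂ - 1/T₁)
Step 2: ln(k₂/k₁) = ln(4.251e-11/1.310e-04) = ln(3.24504e-07) = -14.941
Step 3: 1/T₂ - 1/T₁ = 1/200 - 1/285 = 1.491228e-03 K⁻¹
Step 4: Eₐ = -R × ln(k₂/k₁) / (1/T₂ - 1/T₁) = -8.314 × -14.941 / 1.491228e-03
Step 5: Eₐ = 8.3300e+04 J/mol = 83.3 kJ/mol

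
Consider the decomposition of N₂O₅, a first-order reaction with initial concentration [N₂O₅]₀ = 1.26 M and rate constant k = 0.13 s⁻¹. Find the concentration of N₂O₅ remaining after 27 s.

0.03767 M

Step 1: For a first-order reaction: [N₂O₅] = [N₂O₅]₀ × e^(-kt)
Step 2: [N₂O₅] = 1.26 × e^(-0.13 × 27)
Step 3: [N₂O₅] = 1.26 × e^(-3.51)
Step 4: [N₂O₅] = 1.26 × 0.0298969 = 0.03767 M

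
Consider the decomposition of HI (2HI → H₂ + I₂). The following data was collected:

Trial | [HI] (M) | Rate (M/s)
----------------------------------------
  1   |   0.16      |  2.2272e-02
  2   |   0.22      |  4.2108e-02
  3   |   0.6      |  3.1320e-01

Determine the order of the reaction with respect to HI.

second order (2)

Step 1: Compare trials to find order n where rate₂/rate₁ = ([HI]₂/[HI]₁)^n
Step 2: rate₂/rate₁ = 4.2108e-02/2.2272e-02 = 1.891
Step 3: [HI]₂/[HI]₁ = 0.22/0.16 = 1.375
Step 4: n = ln(1.891)/ln(1.375) = 2.00 ≈ 2
Step 5: The reaction is second order in HI.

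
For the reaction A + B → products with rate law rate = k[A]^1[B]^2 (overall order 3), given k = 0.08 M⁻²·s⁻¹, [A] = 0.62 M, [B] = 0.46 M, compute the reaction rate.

0.0105 M/s

Step 1: The rate law is rate = k[A]^1[B]^2, overall order = 1+2 = 3
Step 2: Substitute values: rate = 0.08 × (0.62)^1 × (0.46)^2
Step 3: rate = 0.08 × 0.62 × 0.2116 = 0.0104954 M/s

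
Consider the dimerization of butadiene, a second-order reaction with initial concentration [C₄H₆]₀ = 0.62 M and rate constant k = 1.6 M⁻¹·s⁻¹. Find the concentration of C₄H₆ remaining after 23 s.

0.02603 M

Step 1: For a second-order reaction: 1/[C₄H₆] = 1/[C₄H₆]₀ + kt
Step 2: 1/[C₄H₆] = 1/0.62 + 1.6 × 23
Step 3: 1/[C₄H₆] = 1.613 + 36.8 = 38.41
Step 4: [C₄H₆] = 1/38.41 = 0.02603 M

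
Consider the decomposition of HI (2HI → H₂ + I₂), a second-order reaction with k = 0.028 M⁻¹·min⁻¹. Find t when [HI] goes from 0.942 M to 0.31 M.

77.29 min

Step 1: For second-order: t = (1/[HI] - 1/[HI]₀)/k
Step 2: t = (1/0.31 - 1/0.942)/0.028
Step 3: t = (3.226 - 1.062)/0.028
Step 4: t = 2.164/0.028 = 77.29 min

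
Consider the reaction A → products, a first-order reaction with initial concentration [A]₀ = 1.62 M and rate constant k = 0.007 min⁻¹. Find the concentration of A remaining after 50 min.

1.142 M

Step 1: For a first-order reaction: [A] = [A]₀ × e^(-kt)
Step 2: [A] = 1.62 × e^(-0.007 × 50)
Step 3: [A] = 1.62 × e^(-0.35)
Step 4: [A] = 1.62 × 0.704688 = 1.142 M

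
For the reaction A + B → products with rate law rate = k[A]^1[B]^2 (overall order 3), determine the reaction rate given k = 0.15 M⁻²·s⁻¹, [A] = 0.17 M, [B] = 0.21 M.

0.001125 M/s

Step 1: The rate law is rate = k[A]^1[B]^2, overall order = 1+2 = 3
Step 2: Substitute values: rate = 0.15 × (0.17)^1 × (0.21)^2
Step 3: rate = 0.15 × 0.17 × 0.0441 = 0.00112455 M/s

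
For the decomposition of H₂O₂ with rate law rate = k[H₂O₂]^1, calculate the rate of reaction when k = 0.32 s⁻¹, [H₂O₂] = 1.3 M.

0.416 M/s

Step 1: Identify the rate law: rate = k[H₂O₂]^1
Step 2: Substitute values: rate = 0.32 × (1.3)^1
Step 3: Calculate: rate = 0.32 × 1.3 = 0.416 M/s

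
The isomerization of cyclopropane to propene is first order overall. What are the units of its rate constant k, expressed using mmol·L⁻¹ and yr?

yr⁻¹

Step 1: For overall order n, rate = k × (concentration)^n.
Step 2: Rate has units mmol·L⁻¹·yr⁻¹; concentration term has units (mmol·L⁻¹)^1.
Step 3: k = rate / (concentration)^n, so units of k = (mmol·L⁻¹)^(1-1)·yr⁻¹ = yr⁻¹.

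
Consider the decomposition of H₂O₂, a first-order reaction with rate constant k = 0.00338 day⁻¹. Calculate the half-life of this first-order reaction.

205.1 day

Step 1: For a first-order reaction, t₁/₂ = ln(2)/k
Step 2: t₁/₂ = ln(2)/0.00338
Step 3: t₁/₂ = 0.6931/0.00338 = 205.1 day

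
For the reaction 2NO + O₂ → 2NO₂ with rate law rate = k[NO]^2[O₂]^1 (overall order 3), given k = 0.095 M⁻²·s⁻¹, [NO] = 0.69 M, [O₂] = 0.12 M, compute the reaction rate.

0.005428 M/s

Step 1: The rate law is rate = k[NO]^2[O₂]^1, overall order = 2+1 = 3
Step 2: Substitute values: rate = 0.095 × (0.69)^2 × (0.12)^1
Step 3: rate = 0.095 × 0.4761 × 0.12 = 0.00542754 M/s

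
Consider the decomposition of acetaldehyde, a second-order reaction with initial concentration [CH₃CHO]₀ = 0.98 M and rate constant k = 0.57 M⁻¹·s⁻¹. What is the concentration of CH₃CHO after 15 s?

0.1045 M

Step 1: For a second-order reaction: 1/[CH₃CHO] = 1/[CH₃CHO]₀ + kt
Step 2: 1/[CH₃CHO] = 1/0.98 + 0.57 × 15
Step 3: 1/[CH₃CHO] = 1.02 + 8.55 = 9.57
Step 4: [CH₃CHO] = 1/9.57 = 0.1045 M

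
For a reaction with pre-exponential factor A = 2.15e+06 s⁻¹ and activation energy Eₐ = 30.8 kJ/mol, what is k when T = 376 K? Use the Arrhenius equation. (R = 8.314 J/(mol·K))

1.13e+02 s⁻¹

Step 1: Use the Arrhenius equation: k = A × exp(-Eₐ/RT)
Step 2: Convert Eₐ to J/mol: 30.8 kJ/mol = 30800 J/mol
Step 3: Calculate the exponent: -Eₐ/(RT) = -30800/(8.314 × 376) = -9.85265
Step 4: k = 2.15e+06 × exp(-9.85265)
Step 5: k = 2.15e+06 × 5.26076e-05 = 1.1311e+02 s⁻¹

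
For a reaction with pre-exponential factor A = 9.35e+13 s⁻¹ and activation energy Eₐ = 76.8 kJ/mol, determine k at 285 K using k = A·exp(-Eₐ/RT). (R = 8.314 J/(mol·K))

7.84e-01 s⁻¹

Step 1: Use the Arrhenius equation: k = A × exp(-Eₐ/RT)
Step 2: Convert Eₐ to J/mol: 76.8 kJ/mol = 76800 J/mol
Step 3: Calculate the exponent: -Eₐ/(RT) = -76800/(8.314 × 285) = -32.41204
Step 4: k = 9.35e+13 × exp(-32.41204)
Step 5: k = 9.35e+13 × 8.38745e-15 = 7.8423e-01 s⁻¹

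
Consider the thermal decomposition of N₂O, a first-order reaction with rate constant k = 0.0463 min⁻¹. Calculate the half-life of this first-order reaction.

14.97 min

Step 1: For a first-order reaction, t₁/₂ = ln(2)/k
Step 2: t₁/₂ = ln(2)/0.0463
Step 3: t₁/₂ = 0.6931/0.0463 = 14.97 min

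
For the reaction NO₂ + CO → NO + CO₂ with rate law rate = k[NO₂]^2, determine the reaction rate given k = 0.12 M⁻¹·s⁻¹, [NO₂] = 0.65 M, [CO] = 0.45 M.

0.0507 M/s

Step 1: The rate law is rate = k[NO₂]^2
Step 2: Note that the rate does not depend on [CO] (zero order in CO).
Step 3: rate = 0.12 × (0.65)^2 = 0.0507 M/s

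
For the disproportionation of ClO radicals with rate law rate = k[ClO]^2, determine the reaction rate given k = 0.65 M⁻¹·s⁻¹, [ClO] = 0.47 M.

0.1436 M/s

Step 1: Identify the rate law: rate = k[ClO]^2
Step 2: Substitute values: rate = 0.65 × (0.47)^2
Step 3: Calculate: rate = 0.65 × 0.2209 = 0.143585 M/s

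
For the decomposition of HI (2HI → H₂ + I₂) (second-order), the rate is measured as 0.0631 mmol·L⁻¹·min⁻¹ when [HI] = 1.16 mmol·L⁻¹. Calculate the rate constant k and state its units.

0.04689 (mmol·L⁻¹)⁻¹·min⁻¹

Step 1: rate = k[HI]^2, so k = rate / [HI]^2.
Step 2: k = 0.0631 / (1.16)^2 = 0.0631 / 1.346.
Step 3: k = 0.04689 (mmol·L⁻¹)⁻¹·min⁻¹.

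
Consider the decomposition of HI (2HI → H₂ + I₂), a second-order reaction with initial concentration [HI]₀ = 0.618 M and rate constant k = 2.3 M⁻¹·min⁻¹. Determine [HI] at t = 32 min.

0.01329 M

Step 1: For a second-order reaction: 1/[HI] = 1/[HI]₀ + kt
Step 2: 1/[HI] = 1/0.618 + 2.3 × 32
Step 3: 1/[HI] = 1.618 + 73.6 = 75.22
Step 4: [HI] = 1/75.22 = 0.01329 M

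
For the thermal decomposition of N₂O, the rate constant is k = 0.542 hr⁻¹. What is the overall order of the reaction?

first order (1)

Step 1: The units of k for an nth-order reaction are (concentration)^(1-n)·(time)⁻¹.
Step 2: Here k has units hr⁻¹, so the concentration exponent is 0.
Step 3: 1 - n = 0 ⇒ n = 1. The reaction is first order.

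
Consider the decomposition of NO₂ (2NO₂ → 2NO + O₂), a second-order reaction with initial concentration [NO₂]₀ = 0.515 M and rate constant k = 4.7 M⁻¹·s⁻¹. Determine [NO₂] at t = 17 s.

0.01222 M

Step 1: For a second-order reaction: 1/[NO₂] = 1/[NO₂]₀ + kt
Step 2: 1/[NO₂] = 1/0.515 + 4.7 × 17
Step 3: 1/[NO₂] = 1.942 + 79.9 = 81.84
Step 4: [NO₂] = 1/81.84 = 0.01222 M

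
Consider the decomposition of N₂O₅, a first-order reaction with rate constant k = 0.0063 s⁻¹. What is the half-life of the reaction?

110 s

Step 1: For a first-order reaction, t₁/₂ = ln(2)/k
Step 2: t₁/₂ = ln(2)/0.0063
Step 3: t₁/₂ = 0.6931/0.0063 = 110 s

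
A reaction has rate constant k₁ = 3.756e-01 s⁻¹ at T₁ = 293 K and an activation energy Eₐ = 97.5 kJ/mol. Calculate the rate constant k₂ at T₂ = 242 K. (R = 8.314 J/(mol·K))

8.156e-05 s⁻¹

Step 1: Use the two-temperature Arrhenius form: ln(k₂/k₁) = -Eₐ/R × (1/T₂ - 1/T₁)
Step 2: Convert Eₐ to J/mol: 97.5 kJ/mol = 97500 J/mol
Step 3: 1/T₂ - 1/T₁ = 1/242 - 1/293 = 7.192621e-04 K⁻¹
Step 4: ln(k₂/k₁) = -97500/8.314 × 7.192621e-04 = -8.43494
Step 5: k₂ = k₁ × exp(-8.43494) = 3.756e-01 × 2.17146e-04 = 8.156e-05 s⁻¹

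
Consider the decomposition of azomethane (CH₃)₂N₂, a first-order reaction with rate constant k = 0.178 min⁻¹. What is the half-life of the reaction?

3.894 min

Step 1: For a first-order reaction, t₁/₂ = ln(2)/k
Step 2: t₁/₂ = ln(2)/0.178
Step 3: t₁/₂ = 0.6931/0.178 = 3.894 min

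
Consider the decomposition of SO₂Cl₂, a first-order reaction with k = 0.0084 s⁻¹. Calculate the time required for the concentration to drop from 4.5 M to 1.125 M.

165 s

Step 1: For first-order: t = ln([SO₂Cl₂]₀/[SO₂Cl₂])/k
Step 2: t = ln(4.5/1.125)/0.0084
Step 3: t = ln(4)/0.0084
Step 4: t = 1.386/0.0084 = 165 s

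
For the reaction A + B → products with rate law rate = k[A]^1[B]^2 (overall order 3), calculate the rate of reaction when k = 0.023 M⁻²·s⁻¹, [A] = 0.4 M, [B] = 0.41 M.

0.001547 M/s

Step 1: The rate law is rate = k[A]^1[B]^2, overall order = 1+2 = 3
Step 2: Substitute values: rate = 0.023 × (0.4)^1 × (0.41)^2
Step 3: rate = 0.023 × 0.4 × 0.1681 = 0.00154652 M/s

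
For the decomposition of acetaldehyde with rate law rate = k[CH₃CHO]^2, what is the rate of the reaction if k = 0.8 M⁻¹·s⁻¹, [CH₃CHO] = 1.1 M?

0.968 M/s

Step 1: Identify the rate law: rate = k[CH₃CHO]^2
Step 2: Substitute values: rate = 0.8 × (1.1)^2
Step 3: Calculate: rate = 0.8 × 1.21 = 0.968 M/s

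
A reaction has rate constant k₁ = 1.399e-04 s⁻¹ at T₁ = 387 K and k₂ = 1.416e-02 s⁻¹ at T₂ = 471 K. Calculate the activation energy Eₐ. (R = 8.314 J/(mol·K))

83.3 kJ/mol

Step 1: Use the two-temperature Arrhenius form: ln(k₂/k₁) = -Eₐ/R × (1/T₂ - 1/T₁)
Step 2: ln(k₂/k₁) = ln(1.416e-02/1.399e-04) = ln(101.215) = 4.61725
Step 3: 1/T₂ - 1/T₁ = 1/471 - 1/387 = -4.608371e-04 K⁻¹
Step 4: Eₐ = -R × ln(k₂/k₁) / (1/T₂ - 1/T₁) = -8.314 × 4.61725 / -4.608371e-04
Step 5: Eₐ = 8.3300e+04 J/mol = 83.3 kJ/mol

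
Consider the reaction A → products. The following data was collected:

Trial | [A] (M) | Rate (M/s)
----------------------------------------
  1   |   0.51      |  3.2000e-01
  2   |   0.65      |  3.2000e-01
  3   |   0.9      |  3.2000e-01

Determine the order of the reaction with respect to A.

zeroth order (0)

Step 1: Compare trials - when concentration changes, rate stays constant.
Step 2: rate₂/rate₁ = 3.2000e-01/3.2000e-01 = 1
Step 3: [A]₂/[A]₁ = 0.65/0.51 = 1.275
Step 4: Since rate ratio ≈ (conc ratio)^0, the reaction is zeroth order.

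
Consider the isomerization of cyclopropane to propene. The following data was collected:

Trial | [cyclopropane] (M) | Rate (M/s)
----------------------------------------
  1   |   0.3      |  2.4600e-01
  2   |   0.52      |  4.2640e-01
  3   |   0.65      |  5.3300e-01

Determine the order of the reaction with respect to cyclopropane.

first order (1)

Step 1: Compare trials to find order n where rate₂/rate₁ = ([cyclopropane]₂/[cyclopropane]₁)^n
Step 2: rate₂/rate₁ = 4.2640e-01/2.4600e-01 = 1.733
Step 3: [cyclopropane]₂/[cyclopropane]₁ = 0.52/0.3 = 1.733
Step 4: n = ln(1.733)/ln(1.733) = 1.00 ≈ 1
Step 5: The reaction is first order in cyclopropane.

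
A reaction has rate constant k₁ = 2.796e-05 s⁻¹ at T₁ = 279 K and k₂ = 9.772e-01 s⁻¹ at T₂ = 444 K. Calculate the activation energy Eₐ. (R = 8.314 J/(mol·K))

65.3 kJ/mol

Step 1: Use the two-temperature Arrhenius form: ln(k₂/k₁) = -Eₐ/R × (1/T₂ - 1/T₁)
Step 2: ln(k₂/k₁) = ln(9.772e-01/2.796e-05) = ln(34949.9) = 10.4617
Step 3: 1/T₂ - 1/T₁ = 1/444 - 1/279 = -1.331977e-03 K⁻¹
Step 4: Eₐ = -R × ln(k₂/k₁) / (1/T₂ - 1/T₁) = -8.314 × 10.4617 / -1.331977e-03
Step 5: Eₐ = 6.5300e+04 J/mol = 65.3 kJ/mol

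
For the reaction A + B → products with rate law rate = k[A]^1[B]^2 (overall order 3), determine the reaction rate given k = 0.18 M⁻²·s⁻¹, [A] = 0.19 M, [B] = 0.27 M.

0.002493 M/s

Step 1: The rate law is rate = k[A]^1[B]^2, overall order = 1+2 = 3
Step 2: Substitute values: rate = 0.18 × (0.19)^1 × (0.27)^2
Step 3: rate = 0.18 × 0.19 × 0.0729 = 0.00249318 M/s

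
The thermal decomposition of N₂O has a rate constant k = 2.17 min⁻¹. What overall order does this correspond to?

first order (1)

Step 1: The units of k for an nth-order reaction are (concentration)^(1-n)·(time)⁻¹.
Step 2: Here k has units min⁻¹, so the concentration exponent is 0.
Step 3: 1 - n = 0 ⇒ n = 1. The reaction is first order.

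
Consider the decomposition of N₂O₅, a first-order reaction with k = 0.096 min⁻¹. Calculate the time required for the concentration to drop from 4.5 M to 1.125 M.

14.44 min

Step 1: For first-order: t = ln([N₂O₅]₀/[N₂O₅])/k
Step 2: t = ln(4.5/1.125)/0.096
Step 3: t = ln(4)/0.096
Step 4: t = 1.386/0.096 = 14.44 min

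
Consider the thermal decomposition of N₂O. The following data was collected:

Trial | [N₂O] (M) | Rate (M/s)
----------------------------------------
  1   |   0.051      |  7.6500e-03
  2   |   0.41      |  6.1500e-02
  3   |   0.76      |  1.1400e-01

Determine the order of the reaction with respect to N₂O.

first order (1)

Step 1: Compare trials to find order n where rate₂/rate₁ = ([N₂O]₂/[N₂O]₁)^n
Step 2: rate₂/rate₁ = 6.1500e-02/7.6500e-03 = 8.039
Step 3: [N₂O]₂/[N₂O]₁ = 0.41/0.051 = 8.039
Step 4: n = ln(8.039)/ln(8.039) = 1.00 ≈ 1
Step 5: The reaction is first order in N₂O.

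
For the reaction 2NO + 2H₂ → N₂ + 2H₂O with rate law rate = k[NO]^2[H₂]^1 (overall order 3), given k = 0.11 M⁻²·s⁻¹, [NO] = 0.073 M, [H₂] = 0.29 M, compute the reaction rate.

0.00017 M/s

Step 1: The rate law is rate = k[NO]^2[H₂]^1, overall order = 2+1 = 3
Step 2: Substitute values: rate = 0.11 × (0.073)^2 × (0.29)^1
Step 3: rate = 0.11 × 0.005329 × 0.29 = 0.000169995 M/s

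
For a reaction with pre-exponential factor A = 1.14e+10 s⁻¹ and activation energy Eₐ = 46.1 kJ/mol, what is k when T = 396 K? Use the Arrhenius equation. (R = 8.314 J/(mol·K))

9.46e+03 s⁻¹

Step 1: Use the Arrhenius equation: k = A × exp(-Eₐ/RT)
Step 2: Convert Eₐ to J/mol: 46.1 kJ/mol = 46100 J/mol
Step 3: Calculate the exponent: -Eₐ/(RT) = -46100/(8.314 × 396) = -14.00218
Step 4: k = 1.14e+10 × exp(-14.00218)
Step 5: k = 1.14e+10 × 8.29718e-07 = 9.4588e+03 s⁻¹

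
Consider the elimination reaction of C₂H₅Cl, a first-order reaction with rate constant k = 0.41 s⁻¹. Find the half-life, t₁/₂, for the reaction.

1.691 s

Step 1: For a first-order reaction, t₁/₂ = ln(2)/k
Step 2: t₁/₂ = ln(2)/0.41
Step 3: t₁/₂ = 0.6931/0.41 = 1.691 s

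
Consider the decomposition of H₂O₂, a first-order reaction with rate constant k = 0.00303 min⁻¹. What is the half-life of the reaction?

228.8 min

Step 1: For a first-order reaction, t₁/₂ = ln(2)/k
Step 2: t₁/₂ = ln(2)/0.00303
Step 3: t₁/₂ = 0.6931/0.00303 = 228.8 min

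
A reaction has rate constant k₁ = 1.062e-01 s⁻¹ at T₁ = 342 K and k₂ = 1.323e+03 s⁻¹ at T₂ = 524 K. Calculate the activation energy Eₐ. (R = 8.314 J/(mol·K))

77.2 kJ/mol

Step 1: Use the two-temperature Arrhenius form: ln(k₂/k₁) = -Eₐ/R × (1/T₂ - 1/T₁)
Step 2: ln(k₂/k₁) = ln(1.323e+03/1.062e-01) = ln(12457.6) = 9.43009
Step 3: 1/T₂ - 1/T₁ = 1/524 - 1/342 = -1.015580e-03 K⁻¹
Step 4: Eₐ = -R × ln(k₂/k₁) / (1/T₂ - 1/T₁) = -8.314 × 9.43009 / -1.015580e-03
Step 5: Eₐ = 7.7199e+04 J/mol = 77.2 kJ/mol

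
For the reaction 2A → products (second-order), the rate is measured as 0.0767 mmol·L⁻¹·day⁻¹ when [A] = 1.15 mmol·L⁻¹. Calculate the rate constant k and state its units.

0.058 (mmol·L⁻¹)⁻¹·day⁻¹

Step 1: rate = k[A]^2, so k = rate / [A]^2.
Step 2: k = 0.0767 / (1.15)^2 = 0.0767 / 1.322.
Step 3: k = 0.058 (mmol·L⁻¹)⁻¹·day⁻¹.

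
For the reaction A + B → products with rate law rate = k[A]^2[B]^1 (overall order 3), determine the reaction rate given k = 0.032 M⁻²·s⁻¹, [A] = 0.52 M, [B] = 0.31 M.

0.002682 M/s

Step 1: The rate law is rate = k[A]^2[B]^1, overall order = 2+1 = 3
Step 2: Substitute values: rate = 0.032 × (0.52)^2 × (0.31)^1
Step 3: rate = 0.032 × 0.2704 × 0.31 = 0.00268237 M/s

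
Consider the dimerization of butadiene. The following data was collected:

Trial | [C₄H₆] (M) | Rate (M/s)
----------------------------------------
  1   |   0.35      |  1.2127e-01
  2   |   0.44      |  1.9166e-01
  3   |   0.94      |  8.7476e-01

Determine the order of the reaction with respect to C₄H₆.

second order (2)

Step 1: Compare trials to find order n where rate₂/rate₁ = ([C₄H₆]₂/[C₄H₆]₁)^n
Step 2: rate₂/rate₁ = 1.9166e-01/1.2127e-01 = 1.58
Step 3: [C₄H₆]₂/[C₄H₆]₁ = 0.44/0.35 = 1.257
Step 4: n = ln(1.58)/ln(1.257) = 2.00 ≈ 2
Step 5: The reaction is second order in C₄H₆.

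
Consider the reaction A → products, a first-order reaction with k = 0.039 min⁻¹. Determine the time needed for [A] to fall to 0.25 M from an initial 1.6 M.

47.6 min

Step 1: For first-order: t = ln([A]₀/[A])/k
Step 2: t = ln(1.6/0.25)/0.039
Step 3: t = ln(6.4)/0.039
Step 4: t = 1.856/0.039 = 47.6 min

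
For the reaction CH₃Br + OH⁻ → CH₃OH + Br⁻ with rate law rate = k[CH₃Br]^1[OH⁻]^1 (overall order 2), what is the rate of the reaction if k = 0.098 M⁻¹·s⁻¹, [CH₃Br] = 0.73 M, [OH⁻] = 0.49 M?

0.03505 M/s

Step 1: The rate law is rate = k[CH₃Br]^1[OH⁻]^1, overall order = 1+1 = 2
Step 2: Substitute values: rate = 0.098 × (0.73)^1 × (0.49)^1
Step 3: rate = 0.098 × 0.73 × 0.49 = 0.0350546 M/s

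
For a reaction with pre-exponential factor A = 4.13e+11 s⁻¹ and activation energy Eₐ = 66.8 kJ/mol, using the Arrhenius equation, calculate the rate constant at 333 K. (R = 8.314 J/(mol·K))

1.37e+01 s⁻¹

Step 1: Use the Arrhenius equation: k = A × exp(-Eₐ/RT)
Step 2: Convert Eₐ to J/mol: 66.8 kJ/mol = 66800 J/mol
Step 3: Calculate the exponent: -Eₐ/(RT) = -66800/(8.314 × 333) = -24.12805
Step 4: k = 4.13e+11 × exp(-24.12805)
Step 5: k = 4.13e+11 × 3.32140e-11 = 1.3717e+01 s⁻¹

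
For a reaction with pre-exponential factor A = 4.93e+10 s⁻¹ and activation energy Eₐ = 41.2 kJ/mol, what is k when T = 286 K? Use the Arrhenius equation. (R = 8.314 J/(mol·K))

1.47e+03 s⁻¹

Step 1: Use the Arrhenius equation: k = A × exp(-Eₐ/RT)
Step 2: Convert Eₐ to J/mol: 41.2 kJ/mol = 41200 J/mol
Step 3: Calculate the exponent: -Eₐ/(RT) = -41200/(8.314 × 286) = -17.32691
Step 4: k = 4.93e+10 × exp(-17.32691)
Step 5: k = 4.93e+10 × 2.98551e-08 = 1.4719e+03 s⁻¹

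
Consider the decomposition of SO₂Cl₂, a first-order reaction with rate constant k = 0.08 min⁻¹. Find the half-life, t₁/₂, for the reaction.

8.664 min

Step 1: For a first-order reaction, t₁/₂ = ln(2)/k
Step 2: t₁/₂ = ln(2)/0.08
Step 3: t₁/₂ = 0.6931/0.08 = 8.664 min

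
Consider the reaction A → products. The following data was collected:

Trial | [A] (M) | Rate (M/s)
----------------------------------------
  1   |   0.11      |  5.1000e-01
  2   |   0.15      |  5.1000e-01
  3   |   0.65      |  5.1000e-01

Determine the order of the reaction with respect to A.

zeroth order (0)

Step 1: Compare trials - when concentration changes, rate stays constant.
Step 2: rate₂/rate₁ = 5.1000e-01/5.1000e-01 = 1
Step 3: [A]₂/[A]₁ = 0.15/0.11 = 1.364
Step 4: Since rate ratio ≈ (conc ratio)^0, the reaction is zeroth order.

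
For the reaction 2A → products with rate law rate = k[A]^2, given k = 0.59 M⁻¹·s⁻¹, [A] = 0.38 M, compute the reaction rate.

0.0852 M/s

Step 1: Identify the rate law: rate = k[A]^2
Step 2: Substitute values: rate = 0.59 × (0.38)^2
Step 3: Calculate: rate = 0.59 × 0.1444 = 0.085196 M/s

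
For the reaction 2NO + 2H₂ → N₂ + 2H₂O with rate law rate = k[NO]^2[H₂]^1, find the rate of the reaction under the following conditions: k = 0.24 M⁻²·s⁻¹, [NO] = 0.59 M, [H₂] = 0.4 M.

0.03342 M/s

Step 1: The rate law is rate = k[NO]^2[H₂]^1
Step 2: Substitute: rate = 0.24 × (0.59)^2 × (0.4)^1
Step 3: rate = 0.24 × 0.3481 × 0.4 = 0.0334176 M/s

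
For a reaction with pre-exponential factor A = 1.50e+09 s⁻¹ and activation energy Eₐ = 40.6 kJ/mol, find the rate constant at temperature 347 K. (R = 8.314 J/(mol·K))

1.16e+03 s⁻¹

Step 1: Use the Arrhenius equation: k = A × exp(-Eₐ/RT)
Step 2: Convert Eₐ to J/mol: 40.6 kJ/mol = 40600 J/mol
Step 3: Calculate the exponent: -Eₐ/(RT) = -40600/(8.314 × 347) = -14.07300
Step 4: k = 1.50e+09 × exp(-14.07300)
Step 5: k = 1.50e+09 × 7.72990e-07 = 1.1595e+03 s⁻¹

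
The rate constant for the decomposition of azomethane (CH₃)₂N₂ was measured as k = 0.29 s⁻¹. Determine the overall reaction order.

first order (1)

Step 1: The units of k for an nth-order reaction are (concentration)^(1-n)·(time)⁻¹.
Step 2: Here k has units s⁻¹, so the concentration exponent is 0.
Step 3: 1 - n = 0 ⇒ n = 1. The reaction is first order.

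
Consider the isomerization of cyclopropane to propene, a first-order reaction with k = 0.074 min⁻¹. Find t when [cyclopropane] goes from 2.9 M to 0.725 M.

18.73 min

Step 1: For first-order: t = ln([cyclopropane]₀/[cyclopropane])/k
Step 2: t = ln(2.9/0.725)/0.074
Step 3: t = ln(4)/0.074
Step 4: t = 1.386/0.074 = 18.73 min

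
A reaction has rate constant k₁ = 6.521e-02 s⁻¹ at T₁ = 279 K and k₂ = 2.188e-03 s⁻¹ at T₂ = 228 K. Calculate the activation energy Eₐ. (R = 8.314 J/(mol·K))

35.2 kJ/mol

Step 1: Use the two-temperature Arrhenius form: ln(k₂/k₁) = -Eₐ/R × (1/T₂ - 1/T₁)
Step 2: ln(k₂/k₁) = ln(2.188e-03/6.521e-02) = ln(0.0335531) = -3.39462
Step 3: 1/T₂ - 1/T₁ = 1/228 - 1/279 = 8.017355e-04 K⁻¹
Step 4: Eₐ = -R × ln(k₂/k₁) / (1/T₂ - 1/T₁) = -8.314 × -3.39462 / 8.017355e-04
Step 5: Eₐ = 3.5202e+04 J/mol = 35.2 kJ/mol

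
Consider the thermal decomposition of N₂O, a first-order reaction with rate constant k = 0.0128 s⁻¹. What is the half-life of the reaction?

54.15 s

Step 1: For a first-order reaction, t₁/₂ = ln(2)/k
Step 2: t₁/₂ = ln(2)/0.0128
Step 3: t₁/₂ = 0.6931/0.0128 = 54.15 s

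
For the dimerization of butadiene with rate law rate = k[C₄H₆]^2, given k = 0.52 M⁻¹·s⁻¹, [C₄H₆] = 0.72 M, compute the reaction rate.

0.2696 M/s

Step 1: Identify the rate law: rate = k[C₄H₆]^2
Step 2: Substitute values: rate = 0.52 × (0.72)^2
Step 3: Calculate: rate = 0.52 × 0.5184 = 0.269568 M/s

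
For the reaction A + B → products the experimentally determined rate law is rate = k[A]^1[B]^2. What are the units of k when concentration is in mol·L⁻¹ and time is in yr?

(mol·L⁻¹)⁻²·yr⁻¹

Step 1: Overall order = 1 + 2 = 3.
Step 2: rate has units mol·L⁻¹·yr⁻¹; [A]^1[B]^2 has units (mol·L⁻¹)^3.
Step 3: k = rate/([A]^1[B]^2), so units of k = (mol·L⁻¹)^(1-3)·yr⁻¹ = (mol·L⁻¹)⁻²·yr⁻¹.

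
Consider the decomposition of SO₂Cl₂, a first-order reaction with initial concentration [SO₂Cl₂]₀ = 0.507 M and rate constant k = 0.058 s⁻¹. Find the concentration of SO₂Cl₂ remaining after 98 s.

0.001724 M

Step 1: For a first-order reaction: [SO₂Cl₂] = [SO₂Cl₂]₀ × e^(-kt)
Step 2: [SO₂Cl₂] = 0.507 × e^(-0.058 × 98)
Step 3: [SO₂Cl₂] = 0.507 × e^(-5.684)
Step 4: [SO₂Cl₂] = 0.507 × 0.00339993 = 0.001724 M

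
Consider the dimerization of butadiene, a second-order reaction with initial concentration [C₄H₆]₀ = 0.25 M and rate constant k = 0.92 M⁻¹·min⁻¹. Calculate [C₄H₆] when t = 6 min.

0.105 M

Step 1: For a second-order reaction: 1/[C₄H₆] = 1/[C₄H₆]₀ + kt
Step 2: 1/[C₄H₆] = 1/0.25 + 0.92 × 6
Step 3: 1/[C₄H₆] = 4 + 5.52 = 9.52
Step 4: [C₄H₆] = 1/9.52 = 0.105 M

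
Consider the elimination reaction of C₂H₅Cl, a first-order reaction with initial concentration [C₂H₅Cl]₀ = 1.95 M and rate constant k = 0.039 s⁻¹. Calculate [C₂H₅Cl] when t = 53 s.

0.2468 M

Step 1: For a first-order reaction: [C₂H₅Cl] = [C₂H₅Cl]₀ × e^(-kt)
Step 2: [C₂H₅Cl] = 1.95 × e^(-0.039 × 53)
Step 3: [C₂H₅Cl] = 1.95 × e^(-2.067)
Step 4: [C₂H₅Cl] = 1.95 × 0.126565 = 0.2468 M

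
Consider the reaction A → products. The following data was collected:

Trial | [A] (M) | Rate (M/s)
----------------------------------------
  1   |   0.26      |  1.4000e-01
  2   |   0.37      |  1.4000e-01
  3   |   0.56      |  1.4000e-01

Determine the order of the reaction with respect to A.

zeroth order (0)

Step 1: Compare trials - when concentration changes, rate stays constant.
Step 2: rate₂/rate₁ = 1.4000e-01/1.4000e-01 = 1
Step 3: [A]₂/[A]₁ = 0.37/0.26 = 1.423
Step 4: Since rate ratio ≈ (conc ratio)^0, the reaction is zeroth order.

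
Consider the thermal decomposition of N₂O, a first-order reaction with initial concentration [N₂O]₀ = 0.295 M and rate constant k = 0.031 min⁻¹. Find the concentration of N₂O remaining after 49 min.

0.06458 M

Step 1: For a first-order reaction: [N₂O] = [N₂O]₀ × e^(-kt)
Step 2: [N₂O] = 0.295 × e^(-0.031 × 49)
Step 3: [N₂O] = 0.295 × e^(-1.519)
Step 4: [N₂O] = 0.295 × 0.218931 = 0.06458 M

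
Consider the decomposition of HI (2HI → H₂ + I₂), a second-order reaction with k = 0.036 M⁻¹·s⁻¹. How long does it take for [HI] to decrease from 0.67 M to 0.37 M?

33.62 s

Step 1: For second-order: t = (1/[HI] - 1/[HI]₀)/k
Step 2: t = (1/0.37 - 1/0.67)/0.036
Step 3: t = (2.703 - 1.493)/0.036
Step 4: t = 1.21/0.036 = 33.62 s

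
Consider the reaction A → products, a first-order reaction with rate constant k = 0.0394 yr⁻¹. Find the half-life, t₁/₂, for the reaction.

17.59 yr

Step 1: For a first-order reaction, t₁/₂ = ln(2)/k
Step 2: t₁/₂ = ln(2)/0.0394
Step 3: t₁/₂ = 0.6931/0.0394 = 17.59 yr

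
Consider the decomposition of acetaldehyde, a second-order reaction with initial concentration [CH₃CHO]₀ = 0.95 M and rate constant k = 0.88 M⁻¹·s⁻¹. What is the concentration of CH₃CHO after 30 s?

0.03643 M

Step 1: For a second-order reaction: 1/[CH₃CHO] = 1/[CH₃CHO]₀ + kt
Step 2: 1/[CH₃CHO] = 1/0.95 + 0.88 × 30
Step 3: 1/[CH₃CHO] = 1.053 + 26.4 = 27.45
Step 4: [CH₃CHO] = 1/27.45 = 0.03643 M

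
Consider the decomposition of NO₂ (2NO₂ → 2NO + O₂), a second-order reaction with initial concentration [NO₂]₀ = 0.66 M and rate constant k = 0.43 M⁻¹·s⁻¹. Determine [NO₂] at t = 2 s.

0.421 M

Step 1: For a second-order reaction: 1/[NO₂] = 1/[NO₂]₀ + kt
Step 2: 1/[NO₂] = 1/0.66 + 0.43 × 2
Step 3: 1/[NO₂] = 1.515 + 0.86 = 2.375
Step 4: [NO₂] = 1/2.375 = 0.421 M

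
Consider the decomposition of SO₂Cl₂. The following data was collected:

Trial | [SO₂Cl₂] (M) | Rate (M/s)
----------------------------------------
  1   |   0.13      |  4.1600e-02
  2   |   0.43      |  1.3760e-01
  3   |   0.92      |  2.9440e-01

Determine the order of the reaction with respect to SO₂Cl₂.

first order (1)

Step 1: Compare trials to find order n where rate₂/rate₁ = ([SO₂Cl₂]₂/[SO₂Cl₂]₁)^n
Step 2: rate₂/rate₁ = 1.3760e-01/4.1600e-02 = 3.308
Step 3: [SO₂Cl₂]₂/[SO₂Cl₂]₁ = 0.43/0.13 = 3.308
Step 4: n = ln(3.308)/ln(3.308) = 1.00 ≈ 1
Step 5: The reaction is first order in SO₂Cl₂.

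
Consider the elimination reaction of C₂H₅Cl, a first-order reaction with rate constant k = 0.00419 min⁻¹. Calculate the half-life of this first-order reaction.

165.4 min

Step 1: For a first-order reaction, t₁/₂ = ln(2)/k
Step 2: t₁/₂ = ln(2)/0.00419
Step 3: t₁/₂ = 0.6931/0.00419 = 165.4 min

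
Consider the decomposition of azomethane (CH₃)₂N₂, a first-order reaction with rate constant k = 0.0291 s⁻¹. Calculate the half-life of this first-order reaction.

23.82 s

Step 1: For a first-order reaction, t₁/₂ = ln(2)/k
Step 2: t₁/₂ = ln(2)/0.0291
Step 3: t₁/₂ = 0.6931/0.0291 = 23.82 s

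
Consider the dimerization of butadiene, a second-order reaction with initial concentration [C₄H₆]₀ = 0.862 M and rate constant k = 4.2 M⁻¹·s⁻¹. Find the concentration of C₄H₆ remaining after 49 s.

0.004832 M

Step 1: For a second-order reaction: 1/[C₄H₆] = 1/[C₄H₆]₀ + kt
Step 2: 1/[C₄H₆] = 1/0.862 + 4.2 × 49
Step 3: 1/[C₄H₆] = 1.16 + 205.8 = 207
Step 4: [C₄H₆] = 1/207 = 0.004832 M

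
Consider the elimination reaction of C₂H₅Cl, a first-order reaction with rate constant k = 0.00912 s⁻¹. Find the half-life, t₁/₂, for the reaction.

76 s

Step 1: For a first-order reaction, t₁/₂ = ln(2)/k
Step 2: t₁/₂ = ln(2)/0.00912
Step 3: t₁/₂ = 0.6931/0.00912 = 76 s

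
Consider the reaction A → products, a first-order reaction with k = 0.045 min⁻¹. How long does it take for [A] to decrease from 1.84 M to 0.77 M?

19.36 min

Step 1: For first-order: t = ln([A]₀/[A])/k
Step 2: t = ln(1.84/0.77)/0.045
Step 3: t = ln(2.39)/0.045
Step 4: t = 0.8711/0.045 = 19.36 min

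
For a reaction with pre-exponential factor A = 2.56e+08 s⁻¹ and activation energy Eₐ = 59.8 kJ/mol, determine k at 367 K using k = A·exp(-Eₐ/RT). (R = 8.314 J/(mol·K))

7.88e-01 s⁻¹

Step 1: Use the Arrhenius equation: k = A × exp(-Eₐ/RT)
Step 2: Convert Eₐ to J/mol: 59.8 kJ/mol = 59800 J/mol
Step 3: Calculate the exponent: -Eₐ/(RT) = -59800/(8.314 × 367) = -19.59860
Step 4: k = 2.56e+08 × exp(-19.59860)
Step 5: k = 2.56e+08 × 3.07919e-09 = 7.8827e-01 s⁻¹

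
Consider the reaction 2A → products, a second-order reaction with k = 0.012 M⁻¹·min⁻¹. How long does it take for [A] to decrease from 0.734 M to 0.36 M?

117.9 min

Step 1: For second-order: t = (1/[A] - 1/[A]₀)/k
Step 2: t = (1/0.36 - 1/0.734)/0.012
Step 3: t = (2.778 - 1.362)/0.012
Step 4: t = 1.415/0.012 = 117.9 min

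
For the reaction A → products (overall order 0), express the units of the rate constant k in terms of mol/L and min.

mol/L·min⁻¹

Step 1: For overall order n, rate = k × (concentration)^n.
Step 2: Rate has units mol/L·min⁻¹; concentration term has units (mol/L)^0.
Step 3: k = rate / (concentration)^n, so units of k = (mol/L)^(1-0)·min⁻¹ = mol/L·min⁻¹.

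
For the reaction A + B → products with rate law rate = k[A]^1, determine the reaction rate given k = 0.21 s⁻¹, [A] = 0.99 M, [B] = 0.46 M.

0.2079 M/s

Step 1: The rate law is rate = k[A]^1
Step 2: Note that the rate does not depend on [B] (zero order in B).
Step 3: rate = 0.21 × (0.99)^1 = 0.2079 M/s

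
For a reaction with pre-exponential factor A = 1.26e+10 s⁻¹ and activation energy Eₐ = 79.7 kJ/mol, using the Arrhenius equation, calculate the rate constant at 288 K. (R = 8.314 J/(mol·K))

4.41e-05 s⁻¹

Step 1: Use the Arrhenius equation: k = A × exp(-Eₐ/RT)
Step 2: Convert Eₐ to J/mol: 79.7 kJ/mol = 79700 J/mol
Step 3: Calculate the exponent: -Eₐ/(RT) = -79700/(8.314 × 288) = -33.28556
Step 4: k = 1.26e+10 × exp(-33.28556)
Step 5: k = 1.26e+10 × 3.50159e-15 = 4.4120e-05 s⁻¹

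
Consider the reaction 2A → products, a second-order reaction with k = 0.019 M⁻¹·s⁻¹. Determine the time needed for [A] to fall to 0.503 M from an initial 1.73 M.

74.21 s

Step 1: For second-order: t = (1/[A] - 1/[A]₀)/k
Step 2: t = (1/0.503 - 1/1.73)/0.019
Step 3: t = (1.988 - 0.578)/0.019
Step 4: t = 1.41/0.019 = 74.21 s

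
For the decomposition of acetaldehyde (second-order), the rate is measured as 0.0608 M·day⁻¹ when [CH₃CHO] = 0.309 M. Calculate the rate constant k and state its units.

0.6368 M⁻¹·day⁻¹

Step 1: rate = k[CH₃CHO]^2, so k = rate / [CH₃CHO]^2.
Step 2: k = 0.0608 / (0.309)^2 = 0.0608 / 0.09548.
Step 3: k = 0.6368 M⁻¹·day⁻¹.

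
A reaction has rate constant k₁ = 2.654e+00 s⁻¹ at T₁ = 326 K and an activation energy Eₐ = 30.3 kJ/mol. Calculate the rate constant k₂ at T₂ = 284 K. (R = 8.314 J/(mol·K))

5.080e-01 s⁻¹

Step 1: Use the two-temperature Arrhenius form: ln(k₂/k₁) = -Eₐ/R × (1/T₂ - 1/T₁)
Step 2: Convert Eₐ to J/mol: 30.3 kJ/mol = 30300 J/mol
Step 3: 1/T₂ - 1/T₁ = 1/284 - 1/326 = 4.536421e-04 K⁻¹
Step 4: ln(k₂/k₁) = -30300/8.314 × 4.536421e-04 = -1.65328
Step 5: k₂ = k₁ × exp(-1.65328) = 2.654e+00 × 1.91421e-01 = 5.080e-01 s⁻¹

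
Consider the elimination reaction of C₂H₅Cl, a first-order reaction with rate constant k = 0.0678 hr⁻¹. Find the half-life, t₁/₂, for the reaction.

10.22 hr

Step 1: For a first-order reaction, t₁/₂ = ln(2)/k
Step 2: t₁/₂ = ln(2)/0.0678
Step 3: t₁/₂ = 0.6931/0.0678 = 10.22 hr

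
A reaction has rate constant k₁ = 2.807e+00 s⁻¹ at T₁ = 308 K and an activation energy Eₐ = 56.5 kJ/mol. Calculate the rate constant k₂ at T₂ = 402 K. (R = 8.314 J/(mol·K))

4.885e+02 s⁻¹

Step 1: Use the two-temperature Arrhenius form: ln(k₂/k₁) = -Eₐ/R × (1/T₂ - 1/T₁)
Step 2: Convert Eₐ to J/mol: 56.5 kJ/mol = 56500 J/mol
Step 3: 1/T₂ - 1/T₁ = 1/402 - 1/308 = -7.591911e-04 K⁻¹
Step 4: ln(k₂/k₁) = -56500/8.314 × -7.591911e-04 = 5.15929
Step 5: k₂ = k₁ × exp(5.15929) = 2.807e+00 × 1.74041e+02 = 4.885e+02 s⁻¹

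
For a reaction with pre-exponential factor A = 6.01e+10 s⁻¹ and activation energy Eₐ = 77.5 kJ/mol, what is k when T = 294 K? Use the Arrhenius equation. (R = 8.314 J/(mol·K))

1.02e-03 s⁻¹

Step 1: Use the Arrhenius equation: k = A × exp(-Eₐ/RT)
Step 2: Convert Eₐ to J/mol: 77.5 kJ/mol = 77500 J/mol
Step 3: Calculate the exponent: -Eₐ/(RT) = -77500/(8.314 × 294) = -31.70621
Step 4: k = 6.01e+10 × exp(-31.70621)
Step 5: k = 6.01e+10 × 1.69890e-14 = 1.0210e-03 s⁻¹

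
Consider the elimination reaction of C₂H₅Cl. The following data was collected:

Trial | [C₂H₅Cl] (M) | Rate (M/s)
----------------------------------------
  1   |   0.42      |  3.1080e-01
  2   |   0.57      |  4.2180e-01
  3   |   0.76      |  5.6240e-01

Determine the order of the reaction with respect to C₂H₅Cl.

first order (1)

Step 1: Compare trials to find order n where rate₂/rate₁ = ([C₂H₅Cl]₂/[C₂H₅Cl]₁)^n
Step 2: rate₂/rate₁ = 4.2180e-01/3.1080e-01 = 1.357
Step 3: [C₂H₅Cl]₂/[C₂H₅Cl]₁ = 0.57/0.42 = 1.357
Step 4: n = ln(1.357)/ln(1.357) = 1.00 ≈ 1
Step 5: The reaction is first order in C₂H₅Cl.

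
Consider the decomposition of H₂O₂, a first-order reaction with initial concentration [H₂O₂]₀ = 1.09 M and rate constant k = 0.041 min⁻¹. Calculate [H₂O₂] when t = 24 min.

0.4075 M

Step 1: For a first-order reaction: [H₂O₂] = [H₂O₂]₀ × e^(-kt)
Step 2: [H₂O₂] = 1.09 × e^(-0.041 × 24)
Step 3: [H₂O₂] = 1.09 × e^(-0.984)
Step 4: [H₂O₂] = 1.09 × 0.373813 = 0.4075 M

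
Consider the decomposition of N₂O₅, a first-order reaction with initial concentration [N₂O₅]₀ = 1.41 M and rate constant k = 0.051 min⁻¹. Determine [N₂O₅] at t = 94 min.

0.01167 M

Step 1: For a first-order reaction: [N₂O₅] = [N₂O₅]₀ × e^(-kt)
Step 2: [N₂O₅] = 1.41 × e^(-0.051 × 94)
Step 3: [N₂O₅] = 1.41 × e^(-4.794)
Step 4: [N₂O₅] = 1.41 × 0.00827927 = 0.01167 M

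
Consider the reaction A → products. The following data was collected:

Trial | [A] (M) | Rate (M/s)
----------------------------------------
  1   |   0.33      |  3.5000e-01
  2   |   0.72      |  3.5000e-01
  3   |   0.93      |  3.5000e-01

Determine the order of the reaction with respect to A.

zeroth order (0)

Step 1: Compare trials - when concentration changes, rate stays constant.
Step 2: rate₂/rate₁ = 3.5000e-01/3.5000e-01 = 1
Step 3: [A]₂/[A]₁ = 0.72/0.33 = 2.182
Step 4: Since rate ratio ≈ (conc ratio)^0, the reaction is zeroth order.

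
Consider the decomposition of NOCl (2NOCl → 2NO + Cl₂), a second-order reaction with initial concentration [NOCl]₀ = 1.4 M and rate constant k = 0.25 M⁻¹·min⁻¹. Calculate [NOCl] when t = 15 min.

0.224 M

Step 1: For a second-order reaction: 1/[NOCl] = 1/[NOCl]₀ + kt
Step 2: 1/[NOCl] = 1/1.4 + 0.25 × 15
Step 3: 1/[NOCl] = 0.7143 + 3.75 = 4.464
Step 4: [NOCl] = 1/4.464 = 0.224 M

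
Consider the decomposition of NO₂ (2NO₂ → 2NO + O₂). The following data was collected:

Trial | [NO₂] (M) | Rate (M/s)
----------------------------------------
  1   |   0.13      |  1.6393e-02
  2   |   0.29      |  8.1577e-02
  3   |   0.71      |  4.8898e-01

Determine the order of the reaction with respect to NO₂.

second order (2)

Step 1: Compare trials to find order n where rate₂/rate₁ = ([NO₂]₂/[NO₂]₁)^n
Step 2: rate₂/rate₁ = 8.1577e-02/1.6393e-02 = 4.976
Step 3: [NO₂]₂/[NO₂]₁ = 0.29/0.13 = 2.231
Step 4: n = ln(4.976)/ln(2.231) = 2.00 ≈ 2
Step 5: The reaction is second order in NO₂.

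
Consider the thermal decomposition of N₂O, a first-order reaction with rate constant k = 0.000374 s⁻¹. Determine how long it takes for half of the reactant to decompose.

1853 s

Step 1: For a first-order reaction, t₁/₂ = ln(2)/k
Step 2: t₁/₂ = ln(2)/0.000374
Step 3: t₁/₂ = 0.6931/0.000374 = 1853 s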